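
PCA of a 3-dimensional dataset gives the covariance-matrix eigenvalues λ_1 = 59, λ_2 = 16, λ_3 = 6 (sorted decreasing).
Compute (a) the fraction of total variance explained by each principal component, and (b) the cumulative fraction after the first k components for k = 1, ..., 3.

Step 1 — total variance = trace(Sigma) = Σ λ_i = 59 + 16 + 6 = 81.

Step 2 — fraction explained by component i = λ_i / Σ λ:
  PC1: 59/81 = 0.7284
  PC2: 16/81 = 0.1975
  PC3: 6/81 = 0.0741

Step 3 — cumulative fraction after k components = (λ_1 + ... + λ_k) / Σ λ:
  k = 1: 59/81 = 0.7284
  k = 2: (59 + 16)/81 = 75/81 = 0.9259
  k = 3: (59 + 16 + 6)/81 = 81/81 = 1

Summary (fraction, with percent):

explained: PC1 0.7284 (72.84%), PC2 0.1975 (19.75%), PC3 0.0741 (7.41%);  cumulative: 0.7284, 0.9259, 1


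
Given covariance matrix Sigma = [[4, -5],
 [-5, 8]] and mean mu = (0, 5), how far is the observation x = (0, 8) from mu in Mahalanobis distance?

Step 1 — centre the observation: (x - mu) = (0, 3).

Step 2 — invert Sigma. det(Sigma) = 4·8 - (-5)² = 7.
  Sigma^{-1} = (1/det) · [[d, -b], [-b, a]] = [[1.1429, 0.7143],
 [0.7143, 0.5714]].

Step 3 — form the quadratic (x - mu)^T · Sigma^{-1} · (x - mu):
  Sigma^{-1} · (x - mu) = (2.1429, 1.7143).
  (x - mu)^T · [Sigma^{-1} · (x - mu)] = (0)·(2.1429) + (3)·(1.7143) = 5.1429.

Step 4 — take square root: d = √(5.1429) ≈ 2.2678.

d(x, mu) = √(5.1429) ≈ 2.2678


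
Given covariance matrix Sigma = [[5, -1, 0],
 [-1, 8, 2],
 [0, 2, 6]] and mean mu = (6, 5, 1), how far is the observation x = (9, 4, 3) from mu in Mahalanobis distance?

Step 1 — centre the observation: (x - mu) = (3, -1, 2).

Step 2 — invert Sigma (cofactor / det for 3×3, or solve directly):
  Sigma^{-1} = [[0.2056, 0.028, -0.0093],
 [0.028, 0.1402, -0.0467],
 [-0.0093, -0.0467, 0.1822]].

Step 3 — form the quadratic (x - mu)^T · Sigma^{-1} · (x - mu):
  Sigma^{-1} · (x - mu) = (0.5701, -0.1495, 0.3832).
  (x - mu)^T · [Sigma^{-1} · (x - mu)] = (3)·(0.5701) + (-1)·(-0.1495) + (2)·(0.3832) = 2.6262.

Step 4 — take square root: d = √(2.6262) ≈ 1.6205.

d(x, mu) = √(2.6262) ≈ 1.6205


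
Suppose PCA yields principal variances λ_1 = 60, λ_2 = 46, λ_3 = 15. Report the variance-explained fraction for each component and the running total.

Step 1 — total variance = trace(Sigma) = Σ λ_i = 60 + 46 + 15 = 121.

Step 2 — fraction explained by component i = λ_i / Σ λ:
  PC1: 60/121 = 0.4959
  PC2: 46/121 = 0.3802
  PC3: 15/121 = 0.124

Step 3 — cumulative fraction after k components = (λ_1 + ... + λ_k) / Σ λ:
  k = 1: 60/121 = 0.4959
  k = 2: (60 + 46)/121 = 106/121 = 0.876
  k = 3: (60 + 46 + 15)/121 = 121/121 = 1

Summary (fraction, with percent):

explained: PC1 0.4959 (49.59%), PC2 0.3802 (38.02%), PC3 0.124 (12.4%);  cumulative: 0.4959, 0.876, 1


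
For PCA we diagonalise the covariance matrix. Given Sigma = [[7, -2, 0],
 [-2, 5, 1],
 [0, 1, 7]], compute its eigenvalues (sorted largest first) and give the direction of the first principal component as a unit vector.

Step 1 — characteristic polynomial p(λ) = det(λI - Sigma) = λ³ - tr·λ² + c_1·λ - det, where tr = trace, c_1 = sum of the principal 2×2 minors, det = det(Sigma):
  tr = 7 + 5 + 7 = 19,
  c_1 = (7·5 - (-2)²) + (7·7 - (0)²) + (5·7 - (1)²) = 31 + 49 + 34 = 114,
  det = 7·(5·7 - (1)²) - (-2)·((-2)·7 - (1)·(0)) + (0)·((-2)·(1) - 5·(0)) = 7·(34) - (-2)·(-14) + (0)·(-2) = 210.
  So p(λ) = λ³ - 19λ² + 114λ - 210.
Step 2 — look for an integer root (rational root theorem: any rational root is an integer divisor of 210). Testing λ = 7:
  p(7) = 343 - 931 + 798 - 210 = 0  ✓
  Dividing out (λ - 7): p(λ) = (λ - 7)(λ² - 12λ + 30).
Step 3 — remaining eigenvalues from the quadratic λ² - 12λ + 30 = 0:
  Δ = 12² - 4·30 = 144 - 120 = 24,  λ = (12 ± √24)/2 = (12 ± 4.899)/2 ≈ 8.4495 or 3.5505.
  Sorted: λ_1 = 8.4495,  λ_2 = 7,  λ_3 = 3.5505  (check: sum = 19 = tr ✓).

Step 4 — unit eigenvector for λ_1 ≈ 8.4495: v spans the null space of (Sigma - λ_1 I), whose rows are
  r_1 = (-1.4495, -2, 0),  r_2 = (-2, -3.4495, 1),  r_3 = (0, 1, -1.4495).
  v is orthogonal to every row, so take v ∝ r_1 × r_2 = ((-2)·(1) - (0)·(-3.4495), (0)·(-2) - (-1.4495)·(1), (-1.4495)·(-3.4495) - (-2)·(-2)) ≈ (-2, 1.4495, 1).
  Rescale (multiply by -1 so the first nonzero entry is positive): u = (2, -1.4495, -1).
  ||u|| = √((2)² + (-1.4495)² + (-1)²) = √(7.101) ≈ 2.6648,  v_1 = u/||u|| ≈ (0.7505, -0.5439, -0.3753) (||v_1|| = 1).

λ_1 = 8.4495,  λ_2 = 7,  λ_3 = 3.5505;  v_1 ≈ (0.7505, -0.5439, -0.3753)


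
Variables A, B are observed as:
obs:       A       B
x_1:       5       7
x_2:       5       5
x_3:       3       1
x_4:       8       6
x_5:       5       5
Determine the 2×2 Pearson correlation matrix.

Step 1 — column means:
  mean(A) = (5 + 5 + 3 + 8 + 5) / 5 = 26/5 = 5.2
  mean(B) = (7 + 5 + 1 + 6 + 5) / 5 = 24/5 = 4.8

Step 2 — sample variances and covariances s[i,j] = (1/(n-1)) · Σ_k (x_{k,i} - mean_i) · (x_{k,j} - mean_j), with n-1 = 4:
  s[A,A] = ((-0.2)·(-0.2) + (-0.2)·(-0.2) + (-2.2)·(-2.2) + (2.8)·(2.8) + (-0.2)·(-0.2)) / 4 = 12.8/4 = 3.2
  s[A,B] = ((-0.2)·(2.2) + (-0.2)·(0.2) + (-2.2)·(-3.8) + (2.8)·(1.2) + (-0.2)·(0.2)) / 4 = 11.2/4 = 2.8
  s[B,B] = ((2.2)·(2.2) + (0.2)·(0.2) + (-3.8)·(-3.8) + (1.2)·(1.2) + (0.2)·(0.2)) / 4 = 20.8/4 = 5.2
  Sample standard deviations s_i = √(s[i,i]):
  s(A) = √(3.2) = 1.7889
  s(B) = √(5.2) = 2.2804

Step 3 — r_{ij} = s_{ij} / (s_i · s_j):
  r[A,A] = 1 (diagonal).
  r[A,B] = 2.8 / (1.7889 · 2.2804) = 2.8 / 4.0792 = 0.6864
  r[B,B] = 1 (diagonal).

R is symmetric with unit diagonal. Assembling:

R = [[1, 0.6864],
 [0.6864, 1]]


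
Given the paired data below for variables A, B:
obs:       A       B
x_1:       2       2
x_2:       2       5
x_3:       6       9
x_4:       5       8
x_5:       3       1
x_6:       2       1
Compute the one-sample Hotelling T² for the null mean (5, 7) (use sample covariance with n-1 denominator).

Step 1 — sample mean vector:
  mean(A) = (2 + 2 + 6 + 5 + 3 + 2) / 6 = 20/6 = 3.3333
  mean(B) = (2 + 5 + 9 + 8 + 1 + 1) / 6 = 26/6 = 4.3333
  x̄ = (3.3333, 4.3333),  deviation x̄ - mu_0 = (3.3333, 4.3333) - (5, 7) = (-1.6667, -2.6667).

Step 2 — sample covariance matrix, S[i,j] = (1/(n-1)) · Σ_k (x_{k,i} - mean_i) · (x_{k,j} - mean_j), divisor n-1 = 5:
  S[A,A] = ((-1.3333)·(-1.3333) + (-1.3333)·(-1.3333) + (2.6667)·(2.6667) + (1.6667)·(1.6667) + (-0.3333)·(-0.3333) + (-1.3333)·(-1.3333)) / 5 = 15.3333/5 = 3.0667
  S[A,B] = ((-1.3333)·(-2.3333) + (-1.3333)·(0.6667) + (2.6667)·(4.6667) + (1.6667)·(3.6667) + (-0.3333)·(-3.3333) + (-1.3333)·(-3.3333)) / 5 = 26.3333/5 = 5.2667
  S[B,B] = ((-2.3333)·(-2.3333) + (0.6667)·(0.6667) + (4.6667)·(4.6667) + (3.6667)·(3.6667) + (-3.3333)·(-3.3333) + (-3.3333)·(-3.3333)) / 5 = 63.3333/5 = 12.6667
  S = [[3.0667, 5.2667],
 [5.2667, 12.6667]].

Step 3 — invert S. det(S) = 3.0667·12.6667 - (5.2667)² = 11.1067.
  S^{-1} = (1/det) · [[d, -b], [-b, a]] = [[1.1405, -0.4742],
 [-0.4742, 0.2761]].

Step 4 — quadratic form (x̄ - mu_0)^T · S^{-1} · (x̄ - mu_0):
  S^{-1} · (x̄ - mu_0) = (-0.6363, 0.054),
  (x̄ - mu_0)^T · [...] = (-1.6667)·(-0.6363) + (-2.6667)·(0.054) = 0.9164.

Step 5 — scale by n: T² = 6 · 0.9164 = 5.4982.

T² ≈ 5.4982


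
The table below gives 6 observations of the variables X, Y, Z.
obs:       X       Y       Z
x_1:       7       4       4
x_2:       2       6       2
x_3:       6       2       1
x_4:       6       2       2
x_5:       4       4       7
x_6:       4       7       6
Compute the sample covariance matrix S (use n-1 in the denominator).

Step 1 — column means:
  mean(X) = (7 + 2 + 6 + 6 + 4 + 4) / 6 = 29/6 = 4.8333
  mean(Y) = (4 + 6 + 2 + 2 + 4 + 7) / 6 = 25/6 = 4.1667
  mean(Z) = (4 + 2 + 1 + 2 + 7 + 6) / 6 = 22/6 = 3.6667

Step 2 — sample covariance S[i,j] = (1/(n-1)) · Σ_k (x_{k,i} - mean_i) · (x_{k,j} - mean_j), with n-1 = 5.
  S[X,X] = ((2.1667)·(2.1667) + (-2.8333)·(-2.8333) + (1.1667)·(1.1667) + (1.1667)·(1.1667) + (-0.8333)·(-0.8333) + (-0.8333)·(-0.8333)) / 5 = 16.8333/5 = 3.3667
  S[X,Y] = ((2.1667)·(-0.1667) + (-2.8333)·(1.8333) + (1.1667)·(-2.1667) + (1.1667)·(-2.1667) + (-0.8333)·(-0.1667) + (-0.8333)·(2.8333)) / 5 = -12.8333/5 = -2.5667
  S[X,Z] = ((2.1667)·(0.3333) + (-2.8333)·(-1.6667) + (1.1667)·(-2.6667) + (1.1667)·(-1.6667) + (-0.8333)·(3.3333) + (-0.8333)·(2.3333)) / 5 = -4.3333/5 = -0.8667
  S[Y,Y] = ((-0.1667)·(-0.1667) + (1.8333)·(1.8333) + (-2.1667)·(-2.1667) + (-2.1667)·(-2.1667) + (-0.1667)·(-0.1667) + (2.8333)·(2.8333)) / 5 = 20.8333/5 = 4.1667
  S[Y,Z] = ((-0.1667)·(0.3333) + (1.8333)·(-1.6667) + (-2.1667)·(-2.6667) + (-2.1667)·(-1.6667) + (-0.1667)·(3.3333) + (2.8333)·(2.3333)) / 5 = 12.3333/5 = 2.4667
  S[Z,Z] = ((0.3333)·(0.3333) + (-1.6667)·(-1.6667) + (-2.6667)·(-2.6667) + (-1.6667)·(-1.6667) + (3.3333)·(3.3333) + (2.3333)·(2.3333)) / 5 = 29.3333/5 = 5.8667

S is symmetric (S[j,i] = S[i,j]). Assembling:

S = [[3.3667, -2.5667, -0.8667],
 [-2.5667, 4.1667, 2.4667],
 [-0.8667, 2.4667, 5.8667]]


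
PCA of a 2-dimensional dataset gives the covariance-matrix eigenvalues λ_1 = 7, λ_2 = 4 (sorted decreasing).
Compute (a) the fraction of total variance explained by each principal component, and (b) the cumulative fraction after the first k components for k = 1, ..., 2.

Step 1 — total variance = trace(Sigma) = Σ λ_i = 7 + 4 = 11.

Step 2 — fraction explained by component i = λ_i / Σ λ:
  PC1: 7/11 = 0.6364
  PC2: 4/11 = 0.3636

Step 3 — cumulative fraction after k components = (λ_1 + ... + λ_k) / Σ λ:
  k = 1: 7/11 = 0.6364
  k = 2: (7 + 4)/11 = 11/11 = 1

Summary (fraction, with percent):

explained: PC1 0.6364 (63.64%), PC2 0.3636 (36.36%);  cumulative: 0.6364, 1


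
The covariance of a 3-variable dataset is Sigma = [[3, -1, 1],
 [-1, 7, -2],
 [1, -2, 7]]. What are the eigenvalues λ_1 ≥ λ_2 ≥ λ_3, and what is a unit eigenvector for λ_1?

Step 1 — characteristic polynomial p(λ) = det(λI - Sigma) = λ³ - tr·λ² + c_1·λ - det, where tr = trace, c_1 = sum of the principal 2×2 minors, det = det(Sigma):
  tr = 3 + 7 + 7 = 17,
  c_1 = (3·7 - (-1)²) + (3·7 - (1)²) + (7·7 - (-2)²) = 20 + 20 + 45 = 85,
  det = 3·(7·7 - (-2)²) - (-1)·((-1)·7 - (-2)·(1)) + (1)·((-1)·(-2) - 7·(1)) = 3·(45) - (-1)·(-5) + (1)·(-5) = 125.
  So p(λ) = λ³ - 17λ² + 85λ - 125.
Step 2 — look for an integer root (rational root theorem: any rational root is an integer divisor of 125). Testing λ = 5:
  p(5) = 125 - 425 + 425 - 125 = 0  ✓
  Dividing out (λ - 5): p(λ) = (λ - 5)(λ² - 12λ + 25).
Step 3 — remaining eigenvalues from the quadratic λ² - 12λ + 25 = 0:
  Δ = 12² - 4·25 = 144 - 100 = 44,  λ = (12 ± √44)/2 = (12 ± 6.6332)/2 ≈ 9.3166 or 2.6834.
  Sorted: λ_1 = 9.3166,  λ_2 = 5,  λ_3 = 2.6834  (check: sum = 17 = tr ✓).

Step 4 — unit eigenvector for λ_1 ≈ 9.3166: v spans the null space of (Sigma - λ_1 I), whose rows are
  r_1 = (-6.3166, -1, 1),  r_2 = (-1, -2.3166, -2),  r_3 = (1, -2, -2.3166).
  v is orthogonal to every row, so take v ∝ r_1 × r_2 = ((-1)·(-2) - (1)·(-2.3166), (1)·(-1) - (-6.3166)·(-2), (-6.3166)·(-2.3166) - (-1)·(-1)) ≈ (4.3166, -13.6332, 13.6332).
  Let u = (4.3166, -13.6332, 13.6332).
  ||u|| = √((4.3166)² + (-13.6332)² + (13.6332)²) = √(390.3642) ≈ 19.7576,  v_1 = u/||u|| ≈ (0.2185, -0.69, 0.69) (||v_1|| = 1).

λ_1 = 9.3166,  λ_2 = 5,  λ_3 = 2.6834;  v_1 ≈ (0.2185, -0.69, 0.69)


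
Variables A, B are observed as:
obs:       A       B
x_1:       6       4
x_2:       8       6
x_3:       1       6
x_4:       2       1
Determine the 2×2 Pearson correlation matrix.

Step 1 — column means:
  mean(A) = (6 + 8 + 1 + 2) / 4 = 17/4 = 4.25
  mean(B) = (4 + 6 + 6 + 1) / 4 = 17/4 = 4.25

Step 2 — sample variances and covariances s[i,j] = (1/(n-1)) · Σ_k (x_{k,i} - mean_i) · (x_{k,j} - mean_j), with n-1 = 3:
  s[A,A] = ((1.75)·(1.75) + (3.75)·(3.75) + (-3.25)·(-3.25) + (-2.25)·(-2.25)) / 3 = 32.75/3 = 10.9167
  s[A,B] = ((1.75)·(-0.25) + (3.75)·(1.75) + (-3.25)·(1.75) + (-2.25)·(-3.25)) / 3 = 7.75/3 = 2.5833
  s[B,B] = ((-0.25)·(-0.25) + (1.75)·(1.75) + (1.75)·(1.75) + (-3.25)·(-3.25)) / 3 = 16.75/3 = 5.5833
  Sample standard deviations s_i = √(s[i,i]):
  s(A) = √(10.9167) = 3.304
  s(B) = √(5.5833) = 2.3629

Step 3 — r_{ij} = s_{ij} / (s_i · s_j):
  r[A,A] = 1 (diagonal).
  r[A,B] = 2.5833 / (3.304 · 2.3629) = 2.5833 / 7.8071 = 0.3309
  r[B,B] = 1 (diagonal).

R is symmetric with unit diagonal. Assembling:

R = [[1, 0.3309],
 [0.3309, 1]]


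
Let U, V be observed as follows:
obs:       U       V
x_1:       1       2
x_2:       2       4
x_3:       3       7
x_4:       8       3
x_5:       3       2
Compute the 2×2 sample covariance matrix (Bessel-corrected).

Step 1 — column means:
  mean(U) = (1 + 2 + 3 + 8 + 3) / 5 = 17/5 = 3.4
  mean(V) = (2 + 4 + 7 + 3 + 2) / 5 = 18/5 = 3.6

Step 2 — sample covariance S[i,j] = (1/(n-1)) · Σ_k (x_{k,i} - mean_i) · (x_{k,j} - mean_j), with n-1 = 4.
  S[U,U] = ((-2.4)·(-2.4) + (-1.4)·(-1.4) + (-0.4)·(-0.4) + (4.6)·(4.6) + (-0.4)·(-0.4)) / 4 = 29.2/4 = 7.3
  S[U,V] = ((-2.4)·(-1.6) + (-1.4)·(0.4) + (-0.4)·(3.4) + (4.6)·(-0.6) + (-0.4)·(-1.6)) / 4 = -0.2/4 = -0.05
  S[V,V] = ((-1.6)·(-1.6) + (0.4)·(0.4) + (3.4)·(3.4) + (-0.6)·(-0.6) + (-1.6)·(-1.6)) / 4 = 17.2/4 = 4.3

S is symmetric (S[j,i] = S[i,j]). Assembling:

S = [[7.3, -0.05],
 [-0.05, 4.3]]


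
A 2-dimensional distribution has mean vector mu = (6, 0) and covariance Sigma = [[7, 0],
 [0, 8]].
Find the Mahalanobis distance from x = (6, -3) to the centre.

Step 1 — centre the observation: (x - mu) = (0, -3).

Step 2 — invert Sigma. det(Sigma) = 7·8 - (0)² = 56.
  Sigma^{-1} = (1/det) · [[d, -b], [-b, a]] = [[0.1429, 0],
 [0, 0.125]].

Step 3 — form the quadratic (x - mu)^T · Sigma^{-1} · (x - mu):
  Sigma^{-1} · (x - mu) = (0, -0.375).
  (x - mu)^T · [Sigma^{-1} · (x - mu)] = (0)·(0) + (-3)·(-0.375) = 1.125.

Step 4 — take square root: d = √(1.125) ≈ 1.0607.

d(x, mu) = √(1.125) ≈ 1.0607


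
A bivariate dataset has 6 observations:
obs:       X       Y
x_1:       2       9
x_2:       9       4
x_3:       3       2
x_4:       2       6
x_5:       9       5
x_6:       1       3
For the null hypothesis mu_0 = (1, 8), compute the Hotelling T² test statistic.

Step 1 — sample mean vector:
  mean(X) = (2 + 9 + 3 + 2 + 9 + 1) / 6 = 26/6 = 4.3333
  mean(Y) = (9 + 4 + 2 + 6 + 5 + 3) / 6 = 29/6 = 4.8333
  x̄ = (4.3333, 4.8333),  deviation x̄ - mu_0 = (4.3333, 4.8333) - (1, 8) = (3.3333, -3.1667).

Step 2 — sample covariance matrix, S[i,j] = (1/(n-1)) · Σ_k (x_{k,i} - mean_i) · (x_{k,j} - mean_j), divisor n-1 = 5:
  S[X,X] = ((-2.3333)·(-2.3333) + (4.6667)·(4.6667) + (-1.3333)·(-1.3333) + (-2.3333)·(-2.3333) + (4.6667)·(4.6667) + (-3.3333)·(-3.3333)) / 5 = 67.3333/5 = 13.4667
  S[X,Y] = ((-2.3333)·(4.1667) + (4.6667)·(-0.8333) + (-1.3333)·(-2.8333) + (-2.3333)·(1.1667) + (4.6667)·(0.1667) + (-3.3333)·(-1.8333)) / 5 = -5.6667/5 = -1.1333
  S[Y,Y] = ((4.1667)·(4.1667) + (-0.8333)·(-0.8333) + (-2.8333)·(-2.8333) + (1.1667)·(1.1667) + (0.1667)·(0.1667) + (-1.8333)·(-1.8333)) / 5 = 30.8333/5 = 6.1667
  S = [[13.4667, -1.1333],
 [-1.1333, 6.1667]].

Step 3 — invert S. det(S) = 13.4667·6.1667 - (-1.1333)² = 81.76.
  S^{-1} = (1/det) · [[d, -b], [-b, a]] = [[0.0754, 0.0139],
 [0.0139, 0.1647]].

Step 4 — quadratic form (x̄ - mu_0)^T · S^{-1} · (x̄ - mu_0):
  S^{-1} · (x̄ - mu_0) = (0.2075, -0.4754),
  (x̄ - mu_0)^T · [...] = (3.3333)·(0.2075) + (-3.1667)·(-0.4754) = 2.1971.

Step 5 — scale by n: T² = 6 · 2.1971 = 13.1825.

T² ≈ 13.1825


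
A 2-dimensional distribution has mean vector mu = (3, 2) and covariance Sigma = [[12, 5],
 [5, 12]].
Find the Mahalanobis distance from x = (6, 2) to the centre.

Step 1 — centre the observation: (x - mu) = (3, 0).

Step 2 — invert Sigma. det(Sigma) = 12·12 - (5)² = 119.
  Sigma^{-1} = (1/det) · [[d, -b], [-b, a]] = [[0.1008, -0.042],
 [-0.042, 0.1008]].

Step 3 — form the quadratic (x - mu)^T · Sigma^{-1} · (x - mu):
  Sigma^{-1} · (x - mu) = (0.3025, -0.1261).
  (x - mu)^T · [Sigma^{-1} · (x - mu)] = (3)·(0.3025) + (0)·(-0.1261) = 0.9076.

Step 4 — take square root: d = √(0.9076) ≈ 0.9527.

d(x, mu) = √(0.9076) ≈ 0.9527


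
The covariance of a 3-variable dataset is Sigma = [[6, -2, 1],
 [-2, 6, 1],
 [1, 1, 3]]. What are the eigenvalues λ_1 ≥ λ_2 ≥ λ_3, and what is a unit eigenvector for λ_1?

Step 1 — characteristic polynomial p(λ) = det(λI - Sigma) = λ³ - tr·λ² + c_1·λ - det, where tr = trace, c_1 = sum of the principal 2×2 minors, det = det(Sigma):
  tr = 6 + 6 + 3 = 15,
  c_1 = (6·6 - (-2)²) + (6·3 - (1)²) + (6·3 - (1)²) = 32 + 17 + 17 = 66,
  det = 6·(6·3 - (1)²) - (-2)·((-2)·3 - (1)·(1)) + (1)·((-2)·(1) - 6·(1)) = 6·(17) - (-2)·(-7) + (1)·(-8) = 80.
  So p(λ) = λ³ - 15λ² + 66λ - 80.
Step 2 — look for an integer root (rational root theorem: any rational root is an integer divisor of 80). Testing λ = 2:
  p(2) = 8 - 60 + 132 - 80 = 0  ✓
  Dividing out (λ - 2): p(λ) = (λ - 2)(λ² - 13λ + 40).
Step 3 — remaining eigenvalues from the quadratic λ² - 13λ + 40 = 0:
  Δ = 13² - 4·40 = 169 - 160 = 9,  λ = (13 ± √9)/2 = (13 ± 3)/2 = 8 or 5.
  Sorted: λ_1 = 8,  λ_2 = 5,  λ_3 = 2  (check: sum = 15 = tr ✓).

Step 4 — unit eigenvector for λ_1 = 8: v spans the null space of (Sigma - λ_1 I), whose rows are
  r_1 = (-2, -2, 1),  r_2 = (-2, -2, 1),  r_3 = (1, 1, -5).
  v is orthogonal to every row, so take v ∝ r_1 × r_3 = ((-2)·(-5) - (1)·(1), (1)·(1) - (-2)·(-5), (-2)·(1) - (-2)·(1)) = (9, -9, 0).
  Rescale (divide by 9): u = (1, -1, 0).
  ||u|| = √((1)² + (-1)² + (0)²) = √(2) ≈ 1.4142,  v_1 = u/||u|| ≈ (0.7071, -0.7071, 0) (||v_1|| = 1).

λ_1 = 8,  λ_2 = 5,  λ_3 = 2;  v_1 ≈ (0.7071, -0.7071, 0)


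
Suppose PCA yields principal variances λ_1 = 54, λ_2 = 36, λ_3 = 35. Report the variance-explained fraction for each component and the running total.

Step 1 — total variance = trace(Sigma) = Σ λ_i = 54 + 36 + 35 = 125.

Step 2 — fraction explained by component i = λ_i / Σ λ:
  PC1: 54/125 = 0.432
  PC2: 36/125 = 0.288
  PC3: 35/125 = 0.28

Step 3 — cumulative fraction after k components = (λ_1 + ... + λ_k) / Σ λ:
  k = 1: 54/125 = 0.432
  k = 2: (54 + 36)/125 = 90/125 = 0.72
  k = 3: (54 + 36 + 35)/125 = 125/125 = 1

Summary (fraction, with percent):

explained: PC1 0.432 (43.2%), PC2 0.288 (28.8%), PC3 0.28 (28%);  cumulative: 0.432, 0.72, 1


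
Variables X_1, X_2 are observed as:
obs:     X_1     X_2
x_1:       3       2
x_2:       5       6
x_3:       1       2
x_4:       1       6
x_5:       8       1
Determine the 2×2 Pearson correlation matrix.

Step 1 — column means:
  mean(X_1) = (3 + 5 + 1 + 1 + 8) / 5 = 18/5 = 3.6
  mean(X_2) = (2 + 6 + 2 + 6 + 1) / 5 = 17/5 = 3.4

Step 2 — sample variances and covariances s[i,j] = (1/(n-1)) · Σ_k (x_{k,i} - mean_i) · (x_{k,j} - mean_j), with n-1 = 4:
  s[X_1,X_1] = ((-0.6)·(-0.6) + (1.4)·(1.4) + (-2.6)·(-2.6) + (-2.6)·(-2.6) + (4.4)·(4.4)) / 4 = 35.2/4 = 8.8
  s[X_1,X_2] = ((-0.6)·(-1.4) + (1.4)·(2.6) + (-2.6)·(-1.4) + (-2.6)·(2.6) + (4.4)·(-2.4)) / 4 = -9.2/4 = -2.3
  s[X_2,X_2] = ((-1.4)·(-1.4) + (2.6)·(2.6) + (-1.4)·(-1.4) + (2.6)·(2.6) + (-2.4)·(-2.4)) / 4 = 23.2/4 = 5.8
  Sample standard deviations s_i = √(s[i,i]):
  s(X_1) = √(8.8) = 2.9665
  s(X_2) = √(5.8) = 2.4083

Step 3 — r_{ij} = s_{ij} / (s_i · s_j):
  r[X_1,X_1] = 1 (diagonal).
  r[X_1,X_2] = -2.3 / (2.9665 · 2.4083) = -2.3 / 7.1442 = -0.3219
  r[X_2,X_2] = 1 (diagonal).

R is symmetric with unit diagonal. Assembling:

R = [[1, -0.3219],
 [-0.3219, 1]]


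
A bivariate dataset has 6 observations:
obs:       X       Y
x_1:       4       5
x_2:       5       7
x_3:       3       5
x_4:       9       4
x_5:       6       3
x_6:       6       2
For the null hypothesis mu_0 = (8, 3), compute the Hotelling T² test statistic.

Step 1 — sample mean vector:
  mean(X) = (4 + 5 + 3 + 9 + 6 + 6) / 6 = 33/6 = 5.5
  mean(Y) = (5 + 7 + 5 + 4 + 3 + 2) / 6 = 26/6 = 4.3333
  x̄ = (5.5, 4.3333),  deviation x̄ - mu_0 = (5.5, 4.3333) - (8, 3) = (-2.5, 1.3333).

Step 2 — sample covariance matrix, S[i,j] = (1/(n-1)) · Σ_k (x_{k,i} - mean_i) · (x_{k,j} - mean_j), divisor n-1 = 5:
  S[X,X] = ((-1.5)·(-1.5) + (-0.5)·(-0.5) + (-2.5)·(-2.5) + (3.5)·(3.5) + (0.5)·(0.5) + (0.5)·(0.5)) / 5 = 21.5/5 = 4.3
  S[X,Y] = ((-1.5)·(0.6667) + (-0.5)·(2.6667) + (-2.5)·(0.6667) + (3.5)·(-0.3333) + (0.5)·(-1.3333) + (0.5)·(-2.3333)) / 5 = -7/5 = -1.4
  S[Y,Y] = ((0.6667)·(0.6667) + (2.6667)·(2.6667) + (0.6667)·(0.6667) + (-0.3333)·(-0.3333) + (-1.3333)·(-1.3333) + (-2.3333)·(-2.3333)) / 5 = 15.3333/5 = 3.0667
  S = [[4.3, -1.4],
 [-1.4, 3.0667]].

Step 3 — invert S. det(S) = 4.3·3.0667 - (-1.4)² = 11.2267.
  S^{-1} = (1/det) · [[d, -b], [-b, a]] = [[0.2732, 0.1247],
 [0.1247, 0.383]].

Step 4 — quadratic form (x̄ - mu_0)^T · S^{-1} · (x̄ - mu_0):
  S^{-1} · (x̄ - mu_0) = (-0.5166, 0.1989),
  (x̄ - mu_0)^T · [...] = (-2.5)·(-0.5166) + (1.3333)·(0.1989) = 1.5568.

Step 5 — scale by n: T² = 6 · 1.5568 = 9.3409.

T² ≈ 9.3409


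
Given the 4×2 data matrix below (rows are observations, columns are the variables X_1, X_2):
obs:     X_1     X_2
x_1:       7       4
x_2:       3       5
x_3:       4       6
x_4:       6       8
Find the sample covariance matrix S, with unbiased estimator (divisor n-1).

Step 1 — column means:
  mean(X_1) = (7 + 3 + 4 + 6) / 4 = 20/4 = 5
  mean(X_2) = (4 + 5 + 6 + 8) / 4 = 23/4 = 5.75

Step 2 — sample covariance S[i,j] = (1/(n-1)) · Σ_k (x_{k,i} - mean_i) · (x_{k,j} - mean_j), with n-1 = 3.
  S[X_1,X_1] = ((2)·(2) + (-2)·(-2) + (-1)·(-1) + (1)·(1)) / 3 = 10/3 = 3.3333
  S[X_1,X_2] = ((2)·(-1.75) + (-2)·(-0.75) + (-1)·(0.25) + (1)·(2.25)) / 3 = 0/3 = 0
  S[X_2,X_2] = ((-1.75)·(-1.75) + (-0.75)·(-0.75) + (0.25)·(0.25) + (2.25)·(2.25)) / 3 = 8.75/3 = 2.9167

S is symmetric (S[j,i] = S[i,j]). Assembling:

S = [[3.3333, 0],
 [0, 2.9167]]


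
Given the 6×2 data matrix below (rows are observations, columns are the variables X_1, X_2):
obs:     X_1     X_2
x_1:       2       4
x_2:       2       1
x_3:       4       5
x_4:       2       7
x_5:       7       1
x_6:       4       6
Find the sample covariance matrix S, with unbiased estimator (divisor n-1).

Step 1 — column means:
  mean(X_1) = (2 + 2 + 4 + 2 + 7 + 4) / 6 = 21/6 = 3.5
  mean(X_2) = (4 + 1 + 5 + 7 + 1 + 6) / 6 = 24/6 = 4

Step 2 — sample covariance S[i,j] = (1/(n-1)) · Σ_k (x_{k,i} - mean_i) · (x_{k,j} - mean_j), with n-1 = 5.
  S[X_1,X_1] = ((-1.5)·(-1.5) + (-1.5)·(-1.5) + (0.5)·(0.5) + (-1.5)·(-1.5) + (3.5)·(3.5) + (0.5)·(0.5)) / 5 = 19.5/5 = 3.9
  S[X_1,X_2] = ((-1.5)·(0) + (-1.5)·(-3) + (0.5)·(1) + (-1.5)·(3) + (3.5)·(-3) + (0.5)·(2)) / 5 = -9/5 = -1.8
  S[X_2,X_2] = ((0)·(0) + (-3)·(-3) + (1)·(1) + (3)·(3) + (-3)·(-3) + (2)·(2)) / 5 = 32/5 = 6.4

S is symmetric (S[j,i] = S[i,j]). Assembling:

S = [[3.9, -1.8],
 [-1.8, 6.4]]


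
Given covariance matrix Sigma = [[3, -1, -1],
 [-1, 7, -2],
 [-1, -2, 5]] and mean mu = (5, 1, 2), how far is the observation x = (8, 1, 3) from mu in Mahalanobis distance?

Step 1 — centre the observation: (x - mu) = (3, 0, 1).

Step 2 — invert Sigma (cofactor / det for 3×3, or solve directly):
  Sigma^{-1} = [[0.4026, 0.0909, 0.1169],
 [0.0909, 0.1818, 0.0909],
 [0.1169, 0.0909, 0.2597]].

Step 3 — form the quadratic (x - mu)^T · Sigma^{-1} · (x - mu):
  Sigma^{-1} · (x - mu) = (1.3247, 0.3636, 0.6104).
  (x - mu)^T · [Sigma^{-1} · (x - mu)] = (3)·(1.3247) + (0)·(0.3636) + (1)·(0.6104) = 4.5844.

Step 4 — take square root: d = √(4.5844) ≈ 2.1411.

d(x, mu) = √(4.5844) ≈ 2.1411


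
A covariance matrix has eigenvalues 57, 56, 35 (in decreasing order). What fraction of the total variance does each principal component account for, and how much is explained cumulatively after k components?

Step 1 — total variance = trace(Sigma) = Σ λ_i = 57 + 56 + 35 = 148.

Step 2 — fraction explained by component i = λ_i / Σ λ:
  PC1: 57/148 = 0.3851
  PC2: 56/148 = 0.3784
  PC3: 35/148 = 0.2365

Step 3 — cumulative fraction after k components = (λ_1 + ... + λ_k) / Σ λ:
  k = 1: 57/148 = 0.3851
  k = 2: (57 + 56)/148 = 113/148 = 0.7635
  k = 3: (57 + 56 + 35)/148 = 148/148 = 1

Summary (fraction, with percent):

explained: PC1 0.3851 (38.51%), PC2 0.3784 (37.84%), PC3 0.2365 (23.65%);  cumulative: 0.3851, 0.7635, 1


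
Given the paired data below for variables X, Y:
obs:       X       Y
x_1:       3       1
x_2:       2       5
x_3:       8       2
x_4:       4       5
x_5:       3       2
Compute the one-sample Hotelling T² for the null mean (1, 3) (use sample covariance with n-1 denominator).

Step 1 — sample mean vector:
  mean(X) = (3 + 2 + 8 + 4 + 3) / 5 = 20/5 = 4
  mean(Y) = (1 + 5 + 2 + 5 + 2) / 5 = 15/5 = 3
  x̄ = (4, 3),  deviation x̄ - mu_0 = (4, 3) - (1, 3) = (3, 0).

Step 2 — sample covariance matrix, S[i,j] = (1/(n-1)) · Σ_k (x_{k,i} - mean_i) · (x_{k,j} - mean_j), divisor n-1 = 4:
  S[X,X] = ((-1)·(-1) + (-2)·(-2) + (4)·(4) + (0)·(0) + (-1)·(-1)) / 4 = 22/4 = 5.5
  S[X,Y] = ((-1)·(-2) + (-2)·(2) + (4)·(-1) + (0)·(2) + (-1)·(-1)) / 4 = -5/4 = -1.25
  S[Y,Y] = ((-2)·(-2) + (2)·(2) + (-1)·(-1) + (2)·(2) + (-1)·(-1)) / 4 = 14/4 = 3.5
  S = [[5.5, -1.25],
 [-1.25, 3.5]].

Step 3 — invert S. det(S) = 5.5·3.5 - (-1.25)² = 17.6875.
  S^{-1} = (1/det) · [[d, -b], [-b, a]] = [[0.1979, 0.0707],
 [0.0707, 0.311]].

Step 4 — quadratic form (x̄ - mu_0)^T · S^{-1} · (x̄ - mu_0):
  S^{-1} · (x̄ - mu_0) = (0.5936, 0.212),
  (x̄ - mu_0)^T · [...] = (3)·(0.5936) + (0)·(0.212) = 1.7809.

Step 5 — scale by n: T² = 5 · 1.7809 = 8.9046.

T² ≈ 8.9046


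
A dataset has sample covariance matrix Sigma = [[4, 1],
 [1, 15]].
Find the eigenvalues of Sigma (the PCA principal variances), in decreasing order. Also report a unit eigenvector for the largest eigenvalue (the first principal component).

Step 1 — characteristic polynomial of 2×2 Sigma:
  det(Sigma - λI) = λ² - trace · λ + det = 0.
  trace = 4 + 15 = 19, det = 4·15 - (1)² = 59.
Step 2 — discriminant:
  Δ = trace² - 4·det = 361 - 236 = 125.
Step 3 — eigenvalues:
  λ = (trace ± √Δ)/2 = (19 ± 11.1803)/2,
  λ_1 = 15.0902,  λ_2 = 3.9098.

Step 4 — unit eigenvector for λ_1: solve (Sigma - λ_1 I)v = 0. First row:
  (4 - 15.0902)·v_x + (1)·v_y = 0, i.e. (-11.0902)·v_x + (1)·v_y = 0,
  so v ∝ (b, λ_1 - a) = (1, 11.0902) = u.
  ||u|| = √((1)² + (11.0902)²) = √(123.9919) ≈ 11.1352,
  v_1 = u/||u|| ≈ (0.0898, 0.996) (||v_1|| = 1).

λ_1 = 15.0902,  λ_2 = 3.9098;  v_1 ≈ (0.0898, 0.996)


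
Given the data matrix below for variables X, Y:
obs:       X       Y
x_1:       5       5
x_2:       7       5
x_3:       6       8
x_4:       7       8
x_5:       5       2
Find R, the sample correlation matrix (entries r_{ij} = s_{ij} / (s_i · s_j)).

Step 1 — column means:
  mean(X) = (5 + 7 + 6 + 7 + 5) / 5 = 30/5 = 6
  mean(Y) = (5 + 5 + 8 + 8 + 2) / 5 = 28/5 = 5.6

Step 2 — sample variances and covariances s[i,j] = (1/(n-1)) · Σ_k (x_{k,i} - mean_i) · (x_{k,j} - mean_j), with n-1 = 4:
  s[X,X] = ((-1)·(-1) + (1)·(1) + (0)·(0) + (1)·(1) + (-1)·(-1)) / 4 = 4/4 = 1
  s[X,Y] = ((-1)·(-0.6) + (1)·(-0.6) + (0)·(2.4) + (1)·(2.4) + (-1)·(-3.6)) / 4 = 6/4 = 1.5
  s[Y,Y] = ((-0.6)·(-0.6) + (-0.6)·(-0.6) + (2.4)·(2.4) + (2.4)·(2.4) + (-3.6)·(-3.6)) / 4 = 25.2/4 = 6.3
  Sample standard deviations s_i = √(s[i,i]):
  s(X) = √(1) = 1
  s(Y) = √(6.3) = 2.51

Step 3 — r_{ij} = s_{ij} / (s_i · s_j):
  r[X,X] = 1 (diagonal).
  r[X,Y] = 1.5 / (1 · 2.51) = 1.5 / 2.51 = 0.5976
  r[Y,Y] = 1 (diagonal).

R is symmetric with unit diagonal. Assembling:

R = [[1, 0.5976],
 [0.5976, 1]]


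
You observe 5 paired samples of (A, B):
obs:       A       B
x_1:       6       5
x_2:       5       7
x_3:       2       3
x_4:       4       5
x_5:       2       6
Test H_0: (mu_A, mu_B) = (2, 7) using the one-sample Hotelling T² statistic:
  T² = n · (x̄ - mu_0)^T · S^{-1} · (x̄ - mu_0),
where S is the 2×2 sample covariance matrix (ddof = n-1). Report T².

Step 1 — sample mean vector:
  mean(A) = (6 + 5 + 2 + 4 + 2) / 5 = 19/5 = 3.8
  mean(B) = (5 + 7 + 3 + 5 + 6) / 5 = 26/5 = 5.2
  x̄ = (3.8, 5.2),  deviation x̄ - mu_0 = (3.8, 5.2) - (2, 7) = (1.8, -1.8).

Step 2 — sample covariance matrix, S[i,j] = (1/(n-1)) · Σ_k (x_{k,i} - mean_i) · (x_{k,j} - mean_j), divisor n-1 = 4:
  S[A,A] = ((2.2)·(2.2) + (1.2)·(1.2) + (-1.8)·(-1.8) + (0.2)·(0.2) + (-1.8)·(-1.8)) / 4 = 12.8/4 = 3.2
  S[A,B] = ((2.2)·(-0.2) + (1.2)·(1.8) + (-1.8)·(-2.2) + (0.2)·(-0.2) + (-1.8)·(0.8)) / 4 = 4.2/4 = 1.05
  S[B,B] = ((-0.2)·(-0.2) + (1.8)·(1.8) + (-2.2)·(-2.2) + (-0.2)·(-0.2) + (0.8)·(0.8)) / 4 = 8.8/4 = 2.2
  S = [[3.2, 1.05],
 [1.05, 2.2]].

Step 3 — invert S. det(S) = 3.2·2.2 - (1.05)² = 5.9375.
  S^{-1} = (1/det) · [[d, -b], [-b, a]] = [[0.3705, -0.1768],
 [-0.1768, 0.5389]].

Step 4 — quadratic form (x̄ - mu_0)^T · S^{-1} · (x̄ - mu_0):
  S^{-1} · (x̄ - mu_0) = (0.9853, -1.2884),
  (x̄ - mu_0)^T · [...] = (1.8)·(0.9853) + (-1.8)·(-1.2884) = 4.0926.

Step 5 — scale by n: T² = 5 · 4.0926 = 20.4632.

T² ≈ 20.4632


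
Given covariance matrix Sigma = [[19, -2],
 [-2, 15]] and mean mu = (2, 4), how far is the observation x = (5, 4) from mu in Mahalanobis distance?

Step 1 — centre the observation: (x - mu) = (3, 0).

Step 2 — invert Sigma. det(Sigma) = 19·15 - (-2)² = 281.
  Sigma^{-1} = (1/det) · [[d, -b], [-b, a]] = [[0.0534, 0.0071],
 [0.0071, 0.0676]].

Step 3 — form the quadratic (x - mu)^T · Sigma^{-1} · (x - mu):
  Sigma^{-1} · (x - mu) = (0.1601, 0.0214).
  (x - mu)^T · [Sigma^{-1} · (x - mu)] = (3)·(0.1601) + (0)·(0.0214) = 0.4804.

Step 4 — take square root: d = √(0.4804) ≈ 0.6931.

d(x, mu) = √(0.4804) ≈ 0.6931


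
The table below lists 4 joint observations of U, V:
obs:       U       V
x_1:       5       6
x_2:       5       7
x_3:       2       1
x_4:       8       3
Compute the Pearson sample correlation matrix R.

Step 1 — column means:
  mean(U) = (5 + 5 + 2 + 8) / 4 = 20/4 = 5
  mean(V) = (6 + 7 + 1 + 3) / 4 = 17/4 = 4.25

Step 2 — sample variances and covariances s[i,j] = (1/(n-1)) · Σ_k (x_{k,i} - mean_i) · (x_{k,j} - mean_j), with n-1 = 3:
  s[U,U] = ((0)·(0) + (0)·(0) + (-3)·(-3) + (3)·(3)) / 3 = 18/3 = 6
  s[U,V] = ((0)·(1.75) + (0)·(2.75) + (-3)·(-3.25) + (3)·(-1.25)) / 3 = 6/3 = 2
  s[V,V] = ((1.75)·(1.75) + (2.75)·(2.75) + (-3.25)·(-3.25) + (-1.25)·(-1.25)) / 3 = 22.75/3 = 7.5833
  Sample standard deviations s_i = √(s[i,i]):
  s(U) = √(6) = 2.4495
  s(V) = √(7.5833) = 2.7538

Step 3 — r_{ij} = s_{ij} / (s_i · s_j):
  r[U,U] = 1 (diagonal).
  r[U,V] = 2 / (2.4495 · 2.7538) = 2 / 6.7454 = 0.2965
  r[V,V] = 1 (diagonal).

R is symmetric with unit diagonal. Assembling:

R = [[1, 0.2965],
 [0.2965, 1]]


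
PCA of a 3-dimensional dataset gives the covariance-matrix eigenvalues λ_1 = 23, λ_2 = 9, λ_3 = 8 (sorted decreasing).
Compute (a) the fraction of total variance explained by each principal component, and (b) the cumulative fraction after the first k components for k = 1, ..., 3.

Step 1 — total variance = trace(Sigma) = Σ λ_i = 23 + 9 + 8 = 40.

Step 2 — fraction explained by component i = λ_i / Σ λ:
  PC1: 23/40 = 0.575
  PC2: 9/40 = 0.225
  PC3: 8/40 = 0.2

Step 3 — cumulative fraction after k components = (λ_1 + ... + λ_k) / Σ λ:
  k = 1: 23/40 = 0.575
  k = 2: (23 + 9)/40 = 32/40 = 0.8
  k = 3: (23 + 9 + 8)/40 = 40/40 = 1

Summary (fraction, with percent):

explained: PC1 0.575 (57.5%), PC2 0.225 (22.5%), PC3 0.2 (20%);  cumulative: 0.575, 0.8, 1


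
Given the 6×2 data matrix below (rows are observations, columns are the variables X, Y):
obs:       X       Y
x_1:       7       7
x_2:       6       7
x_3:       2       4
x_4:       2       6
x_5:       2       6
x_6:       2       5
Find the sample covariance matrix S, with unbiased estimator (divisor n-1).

Step 1 — column means:
  mean(X) = (7 + 6 + 2 + 2 + 2 + 2) / 6 = 21/6 = 3.5
  mean(Y) = (7 + 7 + 4 + 6 + 6 + 5) / 6 = 35/6 = 5.8333

Step 2 — sample covariance S[i,j] = (1/(n-1)) · Σ_k (x_{k,i} - mean_i) · (x_{k,j} - mean_j), with n-1 = 5.
  S[X,X] = ((3.5)·(3.5) + (2.5)·(2.5) + (-1.5)·(-1.5) + (-1.5)·(-1.5) + (-1.5)·(-1.5) + (-1.5)·(-1.5)) / 5 = 27.5/5 = 5.5
  S[X,Y] = ((3.5)·(1.1667) + (2.5)·(1.1667) + (-1.5)·(-1.8333) + (-1.5)·(0.1667) + (-1.5)·(0.1667) + (-1.5)·(-0.8333)) / 5 = 10.5/5 = 2.1
  S[Y,Y] = ((1.1667)·(1.1667) + (1.1667)·(1.1667) + (-1.8333)·(-1.8333) + (0.1667)·(0.1667) + (0.1667)·(0.1667) + (-0.8333)·(-0.8333)) / 5 = 6.8333/5 = 1.3667

S is symmetric (S[j,i] = S[i,j]). Assembling:

S = [[5.5, 2.1],
 [2.1, 1.3667]]


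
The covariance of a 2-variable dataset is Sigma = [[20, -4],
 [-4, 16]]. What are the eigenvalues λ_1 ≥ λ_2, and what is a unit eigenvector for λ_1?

Step 1 — characteristic polynomial of 2×2 Sigma:
  det(Sigma - λI) = λ² - trace · λ + det = 0.
  trace = 20 + 16 = 36, det = 20·16 - (-4)² = 304.
Step 2 — discriminant:
  Δ = trace² - 4·det = 1296 - 1216 = 80.
Step 3 — eigenvalues:
  λ = (trace ± √Δ)/2 = (36 ± 8.9443)/2,
  λ_1 = 22.4721,  λ_2 = 13.5279.

Step 4 — unit eigenvector for λ_1: solve (Sigma - λ_1 I)v = 0. First row:
  (20 - 22.4721)·v_x + (-4)·v_y = 0, i.e. (-2.4721)·v_x + (-4)·v_y = 0,
  so v ∝ (b, λ_1 - a) = (-4, 2.4721); multiply by -1 so the first entry is positive: u = (4, -2.4721).
  ||u|| = √((4)² + (-2.4721)²) = √(22.1115) ≈ 4.7023,
  v_1 = u/||u|| ≈ (0.8507, -0.5257) (||v_1|| = 1).

λ_1 = 22.4721,  λ_2 = 13.5279;  v_1 ≈ (0.8507, -0.5257)


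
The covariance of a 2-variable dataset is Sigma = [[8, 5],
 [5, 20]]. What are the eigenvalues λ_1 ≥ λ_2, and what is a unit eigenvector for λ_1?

Step 1 — characteristic polynomial of 2×2 Sigma:
  det(Sigma - λI) = λ² - trace · λ + det = 0.
  trace = 8 + 20 = 28, det = 8·20 - (5)² = 135.
Step 2 — discriminant:
  Δ = trace² - 4·det = 784 - 540 = 244.
Step 3 — eigenvalues:
  λ = (trace ± √Δ)/2 = (28 ± 15.6205)/2,
  λ_1 = 21.8102,  λ_2 = 6.1898.

Step 4 — unit eigenvector for λ_1: solve (Sigma - λ_1 I)v = 0. First row:
  (8 - 21.8102)·v_x + (5)·v_y = 0, i.e. (-13.8102)·v_x + (5)·v_y = 0,
  so v ∝ (b, λ_1 - a) = (5, 13.8102) = u.
  ||u|| = √((5)² + (13.8102)²) = √(215.723) ≈ 14.6875,
  v_1 = u/||u|| ≈ (0.3404, 0.9403) (||v_1|| = 1).

λ_1 = 21.8102,  λ_2 = 6.1898;  v_1 ≈ (0.3404, 0.9403)


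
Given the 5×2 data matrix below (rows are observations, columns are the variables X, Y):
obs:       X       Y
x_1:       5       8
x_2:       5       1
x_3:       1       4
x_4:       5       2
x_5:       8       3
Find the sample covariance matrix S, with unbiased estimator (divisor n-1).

Step 1 — column means:
  mean(X) = (5 + 5 + 1 + 5 + 8) / 5 = 24/5 = 4.8
  mean(Y) = (8 + 1 + 4 + 2 + 3) / 5 = 18/5 = 3.6

Step 2 — sample covariance S[i,j] = (1/(n-1)) · Σ_k (x_{k,i} - mean_i) · (x_{k,j} - mean_j), with n-1 = 4.
  S[X,X] = ((0.2)·(0.2) + (0.2)·(0.2) + (-3.8)·(-3.8) + (0.2)·(0.2) + (3.2)·(3.2)) / 4 = 24.8/4 = 6.2
  S[X,Y] = ((0.2)·(4.4) + (0.2)·(-2.6) + (-3.8)·(0.4) + (0.2)·(-1.6) + (3.2)·(-0.6)) / 4 = -3.4/4 = -0.85
  S[Y,Y] = ((4.4)·(4.4) + (-2.6)·(-2.6) + (0.4)·(0.4) + (-1.6)·(-1.6) + (-0.6)·(-0.6)) / 4 = 29.2/4 = 7.3

S is symmetric (S[j,i] = S[i,j]). Assembling:

S = [[6.2, -0.85],
 [-0.85, 7.3]]


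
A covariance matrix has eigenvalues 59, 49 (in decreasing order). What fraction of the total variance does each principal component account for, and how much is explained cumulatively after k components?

Step 1 — total variance = trace(Sigma) = Σ λ_i = 59 + 49 = 108.

Step 2 — fraction explained by component i = λ_i / Σ λ:
  PC1: 59/108 = 0.5463
  PC2: 49/108 = 0.4537

Step 3 — cumulative fraction after k components = (λ_1 + ... + λ_k) / Σ λ:
  k = 1: 59/108 = 0.5463
  k = 2: (59 + 49)/108 = 108/108 = 1

Summary (fraction, with percent):

explained: PC1 0.5463 (54.63%), PC2 0.4537 (45.37%);  cumulative: 0.5463, 1


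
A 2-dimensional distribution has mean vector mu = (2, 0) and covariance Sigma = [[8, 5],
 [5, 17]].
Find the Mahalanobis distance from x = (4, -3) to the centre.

Step 1 — centre the observation: (x - mu) = (2, -3).

Step 2 — invert Sigma. det(Sigma) = 8·17 - (5)² = 111.
  Sigma^{-1} = (1/det) · [[d, -b], [-b, a]] = [[0.1532, -0.045],
 [-0.045, 0.0721]].

Step 3 — form the quadratic (x - mu)^T · Sigma^{-1} · (x - mu):
  Sigma^{-1} · (x - mu) = (0.4414, -0.3063).
  (x - mu)^T · [Sigma^{-1} · (x - mu)] = (2)·(0.4414) + (-3)·(-0.3063) = 1.8018.

Step 4 — take square root: d = √(1.8018) ≈ 1.3423.

d(x, mu) = √(1.8018) ≈ 1.3423


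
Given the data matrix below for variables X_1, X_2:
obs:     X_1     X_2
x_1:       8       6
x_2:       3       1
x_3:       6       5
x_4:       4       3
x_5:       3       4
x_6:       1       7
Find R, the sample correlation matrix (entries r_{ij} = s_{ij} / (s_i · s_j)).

Step 1 — column means:
  mean(X_1) = (8 + 3 + 6 + 4 + 3 + 1) / 6 = 25/6 = 4.1667
  mean(X_2) = (6 + 1 + 5 + 3 + 4 + 7) / 6 = 26/6 = 4.3333

Step 2 — sample variances and covariances s[i,j] = (1/(n-1)) · Σ_k (x_{k,i} - mean_i) · (x_{k,j} - mean_j), with n-1 = 5:
  s[X_1,X_1] = ((3.8333)·(3.8333) + (-1.1667)·(-1.1667) + (1.8333)·(1.8333) + (-0.1667)·(-0.1667) + (-1.1667)·(-1.1667) + (-3.1667)·(-3.1667)) / 5 = 30.8333/5 = 6.1667
  s[X_1,X_2] = ((3.8333)·(1.6667) + (-1.1667)·(-3.3333) + (1.8333)·(0.6667) + (-0.1667)·(-1.3333) + (-1.1667)·(-0.3333) + (-3.1667)·(2.6667)) / 5 = 3.6667/5 = 0.7333
  s[X_2,X_2] = ((1.6667)·(1.6667) + (-3.3333)·(-3.3333) + (0.6667)·(0.6667) + (-1.3333)·(-1.3333) + (-0.3333)·(-0.3333) + (2.6667)·(2.6667)) / 5 = 23.3333/5 = 4.6667
  Sample standard deviations s_i = √(s[i,i]):
  s(X_1) = √(6.1667) = 2.4833
  s(X_2) = √(4.6667) = 2.1602

Step 3 — r_{ij} = s_{ij} / (s_i · s_j):
  r[X_1,X_1] = 1 (diagonal).
  r[X_1,X_2] = 0.7333 / (2.4833 · 2.1602) = 0.7333 / 5.3645 = 0.1367
  r[X_2,X_2] = 1 (diagonal).

R is symmetric with unit diagonal. Assembling:

R = [[1, 0.1367],
 [0.1367, 1]]


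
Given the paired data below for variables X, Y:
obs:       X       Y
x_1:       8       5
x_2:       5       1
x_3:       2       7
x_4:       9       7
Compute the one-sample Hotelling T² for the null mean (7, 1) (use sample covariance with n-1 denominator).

Step 1 — sample mean vector:
  mean(X) = (8 + 5 + 2 + 9) / 4 = 24/4 = 6
  mean(Y) = (5 + 1 + 7 + 7) / 4 = 20/4 = 5
  x̄ = (6, 5),  deviation x̄ - mu_0 = (6, 5) - (7, 1) = (-1, 4).

Step 2 — sample covariance matrix, S[i,j] = (1/(n-1)) · Σ_k (x_{k,i} - mean_i) · (x_{k,j} - mean_j), divisor n-1 = 3:
  S[X,X] = ((2)·(2) + (-1)·(-1) + (-4)·(-4) + (3)·(3)) / 3 = 30/3 = 10
  S[X,Y] = ((2)·(0) + (-1)·(-4) + (-4)·(2) + (3)·(2)) / 3 = 2/3 = 0.6667
  S[Y,Y] = ((0)·(0) + (-4)·(-4) + (2)·(2) + (2)·(2)) / 3 = 24/3 = 8
  S = [[10, 0.6667],
 [0.6667, 8]].

Step 3 — invert S. det(S) = 10·8 - (0.6667)² = 79.5556.
  S^{-1} = (1/det) · [[d, -b], [-b, a]] = [[0.1006, -0.0084],
 [-0.0084, 0.1257]].

Step 4 — quadratic form (x̄ - mu_0)^T · S^{-1} · (x̄ - mu_0):
  S^{-1} · (x̄ - mu_0) = (-0.1341, 0.5112),
  (x̄ - mu_0)^T · [...] = (-1)·(-0.1341) + (4)·(0.5112) = 2.1788.

Step 5 — scale by n: T² = 4 · 2.1788 = 8.7151.

T² ≈ 8.7151


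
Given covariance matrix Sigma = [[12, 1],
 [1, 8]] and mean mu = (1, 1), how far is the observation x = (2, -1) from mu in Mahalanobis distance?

Step 1 — centre the observation: (x - mu) = (1, -2).

Step 2 — invert Sigma. det(Sigma) = 12·8 - (1)² = 95.
  Sigma^{-1} = (1/det) · [[d, -b], [-b, a]] = [[0.0842, -0.0105],
 [-0.0105, 0.1263]].

Step 3 — form the quadratic (x - mu)^T · Sigma^{-1} · (x - mu):
  Sigma^{-1} · (x - mu) = (0.1053, -0.2632).
  (x - mu)^T · [Sigma^{-1} · (x - mu)] = (1)·(0.1053) + (-2)·(-0.2632) = 0.6316.

Step 4 — take square root: d = √(0.6316) ≈ 0.7947.

d(x, mu) = √(0.6316) ≈ 0.7947
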